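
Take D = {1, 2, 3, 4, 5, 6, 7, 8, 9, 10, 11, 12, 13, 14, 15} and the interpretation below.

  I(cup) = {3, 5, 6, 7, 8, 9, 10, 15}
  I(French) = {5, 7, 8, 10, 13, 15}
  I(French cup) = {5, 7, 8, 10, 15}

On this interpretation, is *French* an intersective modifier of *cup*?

yes

⟦French⟧ ∩ ⟦cup⟧ = {5, 7, 8, 10, 13, 15} ∩ {3, 5, 6, 7, 8, 9, 10, 15} = {5, 7, 8, 10, 15}
Observed ⟦French cup⟧ = {5, 7, 8, 10, 15}.
These coincide, so the modifier is intersective here.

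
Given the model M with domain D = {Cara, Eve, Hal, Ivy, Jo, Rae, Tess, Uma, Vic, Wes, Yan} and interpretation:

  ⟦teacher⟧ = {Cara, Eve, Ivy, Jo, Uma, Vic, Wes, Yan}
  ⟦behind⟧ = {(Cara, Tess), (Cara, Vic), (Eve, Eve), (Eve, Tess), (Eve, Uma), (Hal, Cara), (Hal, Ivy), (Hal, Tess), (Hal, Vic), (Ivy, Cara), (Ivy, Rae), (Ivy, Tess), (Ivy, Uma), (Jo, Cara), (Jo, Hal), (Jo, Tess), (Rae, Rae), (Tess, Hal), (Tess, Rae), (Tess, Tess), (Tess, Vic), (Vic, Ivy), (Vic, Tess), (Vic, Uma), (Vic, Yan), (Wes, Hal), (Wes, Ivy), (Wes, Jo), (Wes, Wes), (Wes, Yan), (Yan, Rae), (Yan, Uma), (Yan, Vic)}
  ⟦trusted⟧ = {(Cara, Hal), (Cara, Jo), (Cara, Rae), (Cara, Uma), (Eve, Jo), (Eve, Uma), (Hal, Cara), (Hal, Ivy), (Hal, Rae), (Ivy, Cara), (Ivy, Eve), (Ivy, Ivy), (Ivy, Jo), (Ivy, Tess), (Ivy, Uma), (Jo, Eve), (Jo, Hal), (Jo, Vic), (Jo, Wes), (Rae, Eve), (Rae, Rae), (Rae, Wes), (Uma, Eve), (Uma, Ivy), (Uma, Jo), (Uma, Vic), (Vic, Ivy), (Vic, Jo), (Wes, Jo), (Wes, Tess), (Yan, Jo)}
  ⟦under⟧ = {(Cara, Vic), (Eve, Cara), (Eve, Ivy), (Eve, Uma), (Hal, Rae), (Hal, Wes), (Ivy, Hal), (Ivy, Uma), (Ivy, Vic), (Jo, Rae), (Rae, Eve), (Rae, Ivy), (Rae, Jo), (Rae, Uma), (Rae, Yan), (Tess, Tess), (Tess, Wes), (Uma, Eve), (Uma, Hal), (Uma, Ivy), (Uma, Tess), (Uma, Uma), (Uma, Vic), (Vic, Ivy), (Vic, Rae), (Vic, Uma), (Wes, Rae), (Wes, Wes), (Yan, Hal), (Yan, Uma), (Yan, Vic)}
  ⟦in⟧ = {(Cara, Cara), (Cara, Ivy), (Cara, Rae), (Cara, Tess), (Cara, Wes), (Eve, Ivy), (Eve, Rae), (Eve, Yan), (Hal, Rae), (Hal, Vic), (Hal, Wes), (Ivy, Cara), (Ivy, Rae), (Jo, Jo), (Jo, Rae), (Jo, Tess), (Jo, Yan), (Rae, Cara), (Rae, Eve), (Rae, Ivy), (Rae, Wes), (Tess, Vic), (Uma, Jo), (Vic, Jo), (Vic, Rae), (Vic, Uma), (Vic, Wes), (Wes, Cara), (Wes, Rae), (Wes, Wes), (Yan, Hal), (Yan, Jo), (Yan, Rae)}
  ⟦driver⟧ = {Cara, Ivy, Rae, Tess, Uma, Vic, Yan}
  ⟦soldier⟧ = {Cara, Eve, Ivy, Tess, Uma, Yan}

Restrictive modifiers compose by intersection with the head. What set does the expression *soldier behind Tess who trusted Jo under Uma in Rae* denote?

⟦behind Tess⟧ = {x : ⟨x, Tess⟩ ∈ ⟦behind⟧} = {Cara, Eve, Hal, Ivy, Jo, Tess, Vic}
⟦who trusted Jo⟧ = {x : ⟨x, Jo⟩ ∈ ⟦trusted⟧} = {Cara, Eve, Ivy, Uma, Vic, Wes, Yan}
⟦under Uma⟧ = {x : ⟨x, Uma⟩ ∈ ⟦under⟧} = {Eve, Ivy, Rae, Uma, Vic, Yan}
⟦in Rae⟧ = {x : ⟨x, Rae⟩ ∈ ⟦in⟧} = {Cara, Eve, Hal, Ivy, Jo, Vic, Wes, Yan}
⟦soldier⟧ = {Cara, Eve, Ivy, Tess, Uma, Yan}
… ∩ ⟦behind Tess⟧ = {Cara, Eve, Ivy, Tess, Uma, Yan} ∩ {Cara, Eve, Hal, Ivy, Jo, Tess, Vic} = {Cara, Eve, Ivy, Tess}
… ∩ ⟦who trusted Jo⟧ = {Cara, Eve, Ivy, Tess} ∩ {Cara, Eve, Ivy, Uma, Vic, Wes, Yan} = {Cara, Eve, Ivy}
… ∩ ⟦under Uma⟧ = {Cara, Eve, Ivy} ∩ {Eve, Ivy, Rae, Uma, Vic, Yan} = {Eve, Ivy}
… ∩ ⟦in Rae⟧ = {Eve, Ivy} ∩ {Cara, Eve, Hal, Ivy, Jo, Vic, Wes, Yan} = {Eve, Ivy}
So ⟦soldier behind Tess who trusted Jo under Uma in Rae⟧ = {Eve, Ivy}.

{Eve, Ivy}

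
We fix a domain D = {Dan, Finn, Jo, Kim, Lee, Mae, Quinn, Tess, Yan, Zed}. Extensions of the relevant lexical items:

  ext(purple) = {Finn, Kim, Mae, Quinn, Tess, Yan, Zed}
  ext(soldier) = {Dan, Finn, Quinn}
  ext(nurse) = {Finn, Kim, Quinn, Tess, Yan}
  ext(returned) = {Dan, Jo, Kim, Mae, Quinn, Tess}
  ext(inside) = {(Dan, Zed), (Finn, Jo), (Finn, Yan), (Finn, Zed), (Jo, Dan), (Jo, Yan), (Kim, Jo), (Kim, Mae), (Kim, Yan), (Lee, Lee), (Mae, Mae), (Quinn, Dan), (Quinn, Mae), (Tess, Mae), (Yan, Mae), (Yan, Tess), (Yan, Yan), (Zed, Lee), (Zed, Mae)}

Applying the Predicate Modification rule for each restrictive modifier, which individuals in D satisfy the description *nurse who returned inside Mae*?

⟦who returned⟧ = ⟦returned⟧ = {Dan, Jo, Kim, Mae, Quinn, Tess}
⟦inside Mae⟧ = {x : ⟨x, Mae⟩ ∈ ⟦inside⟧} = {Kim, Mae, Quinn, Tess, Yan, Zed}
⟦nurse⟧ = {Finn, Kim, Quinn, Tess, Yan}
… ∩ ⟦who returned⟧ = {Finn, Kim, Quinn, Tess, Yan} ∩ {Dan, Jo, Kim, Mae, Quinn, Tess} = {Kim, Quinn, Tess}
… ∩ ⟦inside Mae⟧ = {Kim, Quinn, Tess} ∩ {Kim, Mae, Quinn, Tess, Yan, Zed} = {Kim, Quinn, Tess}
So ⟦nurse who returned inside Mae⟧ = {Kim, Quinn, Tess}.

{Kim, Quinn, Tess}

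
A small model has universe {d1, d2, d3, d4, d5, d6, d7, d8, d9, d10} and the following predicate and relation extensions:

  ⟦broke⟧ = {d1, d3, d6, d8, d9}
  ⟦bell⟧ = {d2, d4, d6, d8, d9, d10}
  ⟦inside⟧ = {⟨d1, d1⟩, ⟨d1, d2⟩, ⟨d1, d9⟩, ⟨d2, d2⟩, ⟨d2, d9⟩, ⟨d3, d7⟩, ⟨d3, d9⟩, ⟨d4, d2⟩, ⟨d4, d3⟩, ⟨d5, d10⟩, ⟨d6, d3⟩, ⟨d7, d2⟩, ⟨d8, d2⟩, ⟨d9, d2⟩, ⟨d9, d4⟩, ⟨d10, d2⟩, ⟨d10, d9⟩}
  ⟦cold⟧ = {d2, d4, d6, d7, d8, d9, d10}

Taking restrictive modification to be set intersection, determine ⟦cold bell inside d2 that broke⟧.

{d8, d9}

⟦inside d2⟧ = {x : ⟨x, d2⟩ ∈ ⟦inside⟧} = {d1, d2, d4, d7, d8, d9, d10}
⟦that broke⟧ = ⟦broke⟧ = {d1, d3, d6, d8, d9}
⟦bell⟧ = {d2, d4, d6, d8, d9, d10}
… ∩ ⟦inside d2⟧ = {d2, d4, d6, d8, d9, d10} ∩ {d1, d2, d4, d7, d8, d9, d10} = {d2, d4, d8, d9, d10}
… ∩ ⟦that broke⟧ = {d2, d4, d8, d9, d10} ∩ {d1, d3, d6, d8, d9} = {d8, d9}
… ∩ ⟦cold⟧ = {d8, d9} ∩ {d2, d4, d6, d7, d8, d9, d10} = {d8, d9}
So ⟦cold bell inside d2 that broke⟧ = {d8, d9}.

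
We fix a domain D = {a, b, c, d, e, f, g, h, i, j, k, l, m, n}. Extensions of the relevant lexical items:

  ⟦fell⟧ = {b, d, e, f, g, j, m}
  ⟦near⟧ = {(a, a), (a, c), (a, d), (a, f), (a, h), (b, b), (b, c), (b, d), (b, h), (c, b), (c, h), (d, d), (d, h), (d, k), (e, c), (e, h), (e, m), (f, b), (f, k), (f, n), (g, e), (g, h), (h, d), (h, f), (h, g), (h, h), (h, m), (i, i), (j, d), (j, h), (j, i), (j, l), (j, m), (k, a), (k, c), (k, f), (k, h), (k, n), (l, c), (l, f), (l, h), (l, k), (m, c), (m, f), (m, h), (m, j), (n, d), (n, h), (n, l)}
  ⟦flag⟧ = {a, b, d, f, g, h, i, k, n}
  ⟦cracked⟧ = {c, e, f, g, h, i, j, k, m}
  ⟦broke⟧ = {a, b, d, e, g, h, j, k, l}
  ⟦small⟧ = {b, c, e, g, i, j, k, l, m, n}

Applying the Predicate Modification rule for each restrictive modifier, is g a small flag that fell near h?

yes

⟦that fell⟧ = ⟦fell⟧ = {b, d, e, f, g, j, m}
⟦near h⟧ = {x : ⟨x, h⟩ ∈ ⟦near⟧} = {a, b, c, d, e, g, h, j, k, l, m, n}
⟦flag⟧ = {a, b, d, f, g, h, i, k, n}
… ∩ ⟦that fell⟧ = {a, b, d, f, g, h, i, k, n} ∩ {b, d, e, f, g, j, m} = {b, d, f, g}
… ∩ ⟦near h⟧ = {b, d, f, g} ∩ {a, b, c, d, e, g, h, j, k, l, m, n} = {b, d, g}
… ∩ ⟦small⟧ = {b, d, g} ∩ {b, c, e, g, i, j, k, l, m, n} = {b, g}
⟦small flag that fell near h⟧ = {b, g}; g ∈ this set.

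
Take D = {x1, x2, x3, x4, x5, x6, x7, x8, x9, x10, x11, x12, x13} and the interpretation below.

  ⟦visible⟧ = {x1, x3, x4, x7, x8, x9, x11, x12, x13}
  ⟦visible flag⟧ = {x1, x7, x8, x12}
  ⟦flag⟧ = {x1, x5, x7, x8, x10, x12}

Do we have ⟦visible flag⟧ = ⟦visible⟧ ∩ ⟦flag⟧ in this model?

⟦visible⟧ ∩ ⟦flag⟧ = {x1, x3, x4, x7, x8, x9, x11, x12, x13} ∩ {x1, x5, x7, x8, x10, x12} = {x1, x7, x8, x12}
Observed ⟦visible flag⟧ = {x1, x7, x8, x12}.
These coincide, so the modifier is intersective here.

yes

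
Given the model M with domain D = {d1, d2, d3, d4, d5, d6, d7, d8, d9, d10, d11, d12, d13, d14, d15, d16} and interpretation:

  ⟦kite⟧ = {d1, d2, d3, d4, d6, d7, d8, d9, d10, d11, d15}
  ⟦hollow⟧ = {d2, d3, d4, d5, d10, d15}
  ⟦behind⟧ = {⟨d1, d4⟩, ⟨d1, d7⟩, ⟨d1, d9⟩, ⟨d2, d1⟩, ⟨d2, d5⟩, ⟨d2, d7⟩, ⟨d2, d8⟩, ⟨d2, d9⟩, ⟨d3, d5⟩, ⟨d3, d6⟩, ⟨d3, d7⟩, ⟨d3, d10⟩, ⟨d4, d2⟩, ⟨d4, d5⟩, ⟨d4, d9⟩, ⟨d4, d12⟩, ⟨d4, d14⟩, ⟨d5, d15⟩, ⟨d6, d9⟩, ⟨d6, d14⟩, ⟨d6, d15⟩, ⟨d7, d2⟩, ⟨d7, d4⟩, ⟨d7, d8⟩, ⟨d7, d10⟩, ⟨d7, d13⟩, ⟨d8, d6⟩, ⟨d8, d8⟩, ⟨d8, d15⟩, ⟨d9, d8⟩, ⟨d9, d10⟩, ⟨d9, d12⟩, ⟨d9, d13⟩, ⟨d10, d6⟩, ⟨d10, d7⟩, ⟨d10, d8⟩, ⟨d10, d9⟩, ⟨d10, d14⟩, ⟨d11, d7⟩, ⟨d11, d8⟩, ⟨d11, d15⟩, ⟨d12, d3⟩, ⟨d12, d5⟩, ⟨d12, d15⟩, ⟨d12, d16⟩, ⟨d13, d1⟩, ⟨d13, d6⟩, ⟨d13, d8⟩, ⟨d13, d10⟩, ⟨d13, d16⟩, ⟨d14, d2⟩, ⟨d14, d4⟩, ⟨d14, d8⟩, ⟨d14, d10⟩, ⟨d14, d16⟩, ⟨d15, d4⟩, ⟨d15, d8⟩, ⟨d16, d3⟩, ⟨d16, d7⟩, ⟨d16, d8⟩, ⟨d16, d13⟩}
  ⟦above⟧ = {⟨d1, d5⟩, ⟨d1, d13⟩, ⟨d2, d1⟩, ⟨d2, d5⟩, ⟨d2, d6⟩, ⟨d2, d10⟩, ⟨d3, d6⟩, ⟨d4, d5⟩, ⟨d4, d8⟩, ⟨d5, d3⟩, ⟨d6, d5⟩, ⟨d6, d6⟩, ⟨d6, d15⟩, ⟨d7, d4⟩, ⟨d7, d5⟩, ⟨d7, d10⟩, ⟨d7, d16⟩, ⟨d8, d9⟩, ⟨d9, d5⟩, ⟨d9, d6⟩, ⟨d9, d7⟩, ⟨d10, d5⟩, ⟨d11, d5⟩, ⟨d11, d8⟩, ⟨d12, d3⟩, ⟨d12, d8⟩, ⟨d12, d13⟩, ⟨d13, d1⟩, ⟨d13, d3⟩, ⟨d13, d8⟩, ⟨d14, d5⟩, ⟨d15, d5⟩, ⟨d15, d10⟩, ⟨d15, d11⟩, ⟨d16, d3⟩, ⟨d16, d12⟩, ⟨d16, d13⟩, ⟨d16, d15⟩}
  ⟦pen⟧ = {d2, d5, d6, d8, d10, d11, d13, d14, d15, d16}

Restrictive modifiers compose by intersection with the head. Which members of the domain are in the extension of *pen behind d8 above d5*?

⟦behind d8⟧ = {x : ⟨x, d8⟩ ∈ ⟦behind⟧} = {d2, d7, d8, d9, d10, d11, d13, d14, d15, d16}
⟦above d5⟧ = {x : ⟨x, d5⟩ ∈ ⟦above⟧} = {d1, d2, d4, d6, d7, d9, d10, d11, d14, d15}
⟦pen⟧ = {d2, d5, d6, d8, d10, d11, d13, d14, d15, d16}
… ∩ ⟦behind d8⟧ = {d2, d5, d6, d8, d10, d11, d13, d14, d15, d16} ∩ {d2, d7, d8, d9, d10, d11, d13, d14, d15, d16} = {d2, d8, d10, d11, d13, d14, d15, d16}
… ∩ ⟦above d5⟧ = {d2, d8, d10, d11, d13, d14, d15, d16} ∩ {d1, d2, d4, d6, d7, d9, d10, d11, d14, d15} = {d2, d10, d11, d14, d15}
So ⟦pen behind d8 above d5⟧ = {d2, d10, d11, d14, d15}.

{d2, d10, d11, d14, d15}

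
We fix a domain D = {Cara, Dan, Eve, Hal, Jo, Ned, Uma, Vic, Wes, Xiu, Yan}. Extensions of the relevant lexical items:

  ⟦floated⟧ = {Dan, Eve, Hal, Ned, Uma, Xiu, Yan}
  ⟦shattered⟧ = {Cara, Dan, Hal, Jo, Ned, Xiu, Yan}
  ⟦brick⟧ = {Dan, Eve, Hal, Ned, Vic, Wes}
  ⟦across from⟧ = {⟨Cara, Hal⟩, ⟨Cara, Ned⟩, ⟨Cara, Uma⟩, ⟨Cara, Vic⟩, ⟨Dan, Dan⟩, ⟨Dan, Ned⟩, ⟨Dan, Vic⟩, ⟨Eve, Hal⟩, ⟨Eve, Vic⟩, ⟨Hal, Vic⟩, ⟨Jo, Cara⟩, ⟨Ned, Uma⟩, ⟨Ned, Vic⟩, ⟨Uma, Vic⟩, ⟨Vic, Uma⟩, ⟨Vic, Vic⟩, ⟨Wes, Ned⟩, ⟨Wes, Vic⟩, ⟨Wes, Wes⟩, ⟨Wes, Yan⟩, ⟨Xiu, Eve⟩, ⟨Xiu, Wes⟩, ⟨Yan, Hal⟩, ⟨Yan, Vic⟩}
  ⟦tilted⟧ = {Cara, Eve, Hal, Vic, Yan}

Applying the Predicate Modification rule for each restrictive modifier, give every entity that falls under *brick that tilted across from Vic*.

⟦that tilted⟧ = ⟦tilted⟧ = {Cara, Eve, Hal, Vic, Yan}
⟦across from Vic⟧ = {x : ⟨x, Vic⟩ ∈ ⟦across from⟧} = {Cara, Dan, Eve, Hal, Ned, Uma, Vic, Wes, Yan}
⟦brick⟧ = {Dan, Eve, Hal, Ned, Vic, Wes}
… ∩ ⟦that tilted⟧ = {Dan, Eve, Hal, Ned, Vic, Wes} ∩ {Cara, Eve, Hal, Vic, Yan} = {Eve, Hal, Vic}
… ∩ ⟦across from Vic⟧ = {Eve, Hal, Vic} ∩ {Cara, Dan, Eve, Hal, Ned, Uma, Vic, Wes, Yan} = {Eve, Hal, Vic}
So ⟦brick that tilted across from Vic⟧ = {Eve, Hal, Vic}.

{Eve, Hal, Vic}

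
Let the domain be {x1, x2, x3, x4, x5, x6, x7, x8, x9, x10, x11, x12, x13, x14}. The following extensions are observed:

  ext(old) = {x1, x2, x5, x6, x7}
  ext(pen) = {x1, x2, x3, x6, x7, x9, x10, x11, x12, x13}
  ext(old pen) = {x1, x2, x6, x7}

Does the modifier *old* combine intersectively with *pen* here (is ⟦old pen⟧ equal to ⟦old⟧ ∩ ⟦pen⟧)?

yes

⟦old⟧ ∩ ⟦pen⟧ = {x1, x2, x5, x6, x7} ∩ {x1, x2, x3, x6, x7, x9, x10, x11, x12, x13} = {x1, x2, x6, x7}
Observed ⟦old pen⟧ = {x1, x2, x6, x7}.
These coincide, so the modifier is intersective here.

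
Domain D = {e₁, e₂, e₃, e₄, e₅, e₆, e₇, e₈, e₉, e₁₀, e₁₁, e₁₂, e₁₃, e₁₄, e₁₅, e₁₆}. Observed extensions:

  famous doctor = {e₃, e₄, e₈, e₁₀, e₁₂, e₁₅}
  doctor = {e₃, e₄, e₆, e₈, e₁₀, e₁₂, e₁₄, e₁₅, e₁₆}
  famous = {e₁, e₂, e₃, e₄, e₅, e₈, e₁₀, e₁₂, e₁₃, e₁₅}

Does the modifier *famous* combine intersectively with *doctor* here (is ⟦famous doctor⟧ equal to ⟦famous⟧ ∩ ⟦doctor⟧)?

⟦famous⟧ ∩ ⟦doctor⟧ = {e₁, e₂, e₃, e₄, e₅, e₈, e₁₀, e₁₂, e₁₃, e₁₅} ∩ {e₃, e₄, e₆, e₈, e₁₀, e₁₂, e₁₄, e₁₅, e₁₆} = {e₃, e₄, e₈, e₁₀, e₁₂, e₁₅}
Observed ⟦famous doctor⟧ = {e₃, e₄, e₈, e₁₀, e₁₂, e₁₅}.
These coincide, so the modifier is intersective here.

yes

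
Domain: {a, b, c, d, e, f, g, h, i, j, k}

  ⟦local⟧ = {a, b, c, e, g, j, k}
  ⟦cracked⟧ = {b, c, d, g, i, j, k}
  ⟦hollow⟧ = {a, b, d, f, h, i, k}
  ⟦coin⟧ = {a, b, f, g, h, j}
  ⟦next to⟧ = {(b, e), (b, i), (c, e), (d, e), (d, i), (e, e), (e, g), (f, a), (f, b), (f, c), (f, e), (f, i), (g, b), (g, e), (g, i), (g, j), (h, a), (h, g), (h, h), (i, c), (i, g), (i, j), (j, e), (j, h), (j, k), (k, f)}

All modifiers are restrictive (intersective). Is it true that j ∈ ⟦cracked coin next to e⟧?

⟦next to e⟧ = {x : ⟨x, e⟩ ∈ ⟦next to⟧} = {b, c, d, e, f, g, j}
⟦coin⟧ = {a, b, f, g, h, j}
… ∩ ⟦next to e⟧ = {a, b, f, g, h, j} ∩ {b, c, d, e, f, g, j} = {b, f, g, j}
… ∩ ⟦cracked⟧ = {b, f, g, j} ∩ {b, c, d, g, i, j, k} = {b, g, j}
⟦cracked coin next to e⟧ = {b, g, j}; j ∈ this set.

yes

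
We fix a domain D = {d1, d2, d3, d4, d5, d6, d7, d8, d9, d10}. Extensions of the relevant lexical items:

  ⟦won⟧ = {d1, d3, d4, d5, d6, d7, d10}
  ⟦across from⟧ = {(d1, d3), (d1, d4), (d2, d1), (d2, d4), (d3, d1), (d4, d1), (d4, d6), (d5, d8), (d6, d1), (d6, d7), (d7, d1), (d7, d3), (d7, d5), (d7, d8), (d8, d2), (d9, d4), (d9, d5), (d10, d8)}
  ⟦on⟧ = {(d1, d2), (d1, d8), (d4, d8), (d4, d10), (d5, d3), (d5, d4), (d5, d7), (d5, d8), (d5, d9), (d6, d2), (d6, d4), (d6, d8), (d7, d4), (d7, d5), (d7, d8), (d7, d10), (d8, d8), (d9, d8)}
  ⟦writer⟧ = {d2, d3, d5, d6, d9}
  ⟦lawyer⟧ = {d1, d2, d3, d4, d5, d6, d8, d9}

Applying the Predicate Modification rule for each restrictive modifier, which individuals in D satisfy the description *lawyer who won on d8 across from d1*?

{d4, d6}

⟦who won⟧ = ⟦won⟧ = {d1, d3, d4, d5, d6, d7, d10}
⟦on d8⟧ = {x : ⟨x, d8⟩ ∈ ⟦on⟧} = {d1, d4, d5, d6, d7, d8, d9}
⟦across from d1⟧ = {x : ⟨x, d1⟩ ∈ ⟦across from⟧} = {d2, d3, d4, d6, d7}
⟦lawyer⟧ = {d1, d2, d3, d4, d5, d6, d8, d9}
… ∩ ⟦who won⟧ = {d1, d2, d3, d4, d5, d6, d8, d9} ∩ {d1, d3, d4, d5, d6, d7, d10} = {d1, d3, d4, d5, d6}
… ∩ ⟦on d8⟧ = {d1, d3, d4, d5, d6} ∩ {d1, d4, d5, d6, d7, d8, d9} = {d1, d4, d5, d6}
… ∩ ⟦across from d1⟧ = {d1, d4, d5, d6} ∩ {d2, d3, d4, d6, d7} = {d4, d6}
So ⟦lawyer who won on d8 across from d1⟧ = {d4, d6}.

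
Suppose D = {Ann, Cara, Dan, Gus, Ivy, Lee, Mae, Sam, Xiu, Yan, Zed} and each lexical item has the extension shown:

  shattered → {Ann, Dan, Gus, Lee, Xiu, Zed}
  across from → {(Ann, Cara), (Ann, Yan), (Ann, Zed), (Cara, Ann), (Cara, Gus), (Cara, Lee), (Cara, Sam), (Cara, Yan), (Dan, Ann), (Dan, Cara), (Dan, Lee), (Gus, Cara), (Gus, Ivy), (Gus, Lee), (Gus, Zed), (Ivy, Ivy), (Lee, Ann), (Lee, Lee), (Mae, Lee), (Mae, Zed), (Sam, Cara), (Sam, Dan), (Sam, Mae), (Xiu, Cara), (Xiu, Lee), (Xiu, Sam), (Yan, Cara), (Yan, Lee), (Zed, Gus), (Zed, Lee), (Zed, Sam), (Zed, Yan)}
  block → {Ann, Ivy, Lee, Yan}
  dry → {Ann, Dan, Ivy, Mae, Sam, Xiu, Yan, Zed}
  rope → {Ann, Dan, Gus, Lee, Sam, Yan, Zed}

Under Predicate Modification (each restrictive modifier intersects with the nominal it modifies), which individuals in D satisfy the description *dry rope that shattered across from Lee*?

⟦that shattered⟧ = ⟦shattered⟧ = {Ann, Dan, Gus, Lee, Xiu, Zed}
⟦across from Lee⟧ = {x : ⟨x, Lee⟩ ∈ ⟦across from⟧} = {Cara, Dan, Gus, Lee, Mae, Xiu, Yan, Zed}
⟦rope⟧ = {Ann, Dan, Gus, Lee, Sam, Yan, Zed}
… ∩ ⟦that shattered⟧ = {Ann, Dan, Gus, Lee, Sam, Yan, Zed} ∩ {Ann, Dan, Gus, Lee, Xiu, Zed} = {Ann, Dan, Gus, Lee, Zed}
… ∩ ⟦across from Lee⟧ = {Ann, Dan, Gus, Lee, Zed} ∩ {Cara, Dan, Gus, Lee, Mae, Xiu, Yan, Zed} = {Dan, Gus, Lee, Zed}
… ∩ ⟦dry⟧ = {Dan, Gus, Lee, Zed} ∩ {Ann, Dan, Ivy, Mae, Sam, Xiu, Yan, Zed} = {Dan, Zed}
So ⟦dry rope that shattered across from Lee⟧ = {Dan, Zed}.

{Dan, Zed}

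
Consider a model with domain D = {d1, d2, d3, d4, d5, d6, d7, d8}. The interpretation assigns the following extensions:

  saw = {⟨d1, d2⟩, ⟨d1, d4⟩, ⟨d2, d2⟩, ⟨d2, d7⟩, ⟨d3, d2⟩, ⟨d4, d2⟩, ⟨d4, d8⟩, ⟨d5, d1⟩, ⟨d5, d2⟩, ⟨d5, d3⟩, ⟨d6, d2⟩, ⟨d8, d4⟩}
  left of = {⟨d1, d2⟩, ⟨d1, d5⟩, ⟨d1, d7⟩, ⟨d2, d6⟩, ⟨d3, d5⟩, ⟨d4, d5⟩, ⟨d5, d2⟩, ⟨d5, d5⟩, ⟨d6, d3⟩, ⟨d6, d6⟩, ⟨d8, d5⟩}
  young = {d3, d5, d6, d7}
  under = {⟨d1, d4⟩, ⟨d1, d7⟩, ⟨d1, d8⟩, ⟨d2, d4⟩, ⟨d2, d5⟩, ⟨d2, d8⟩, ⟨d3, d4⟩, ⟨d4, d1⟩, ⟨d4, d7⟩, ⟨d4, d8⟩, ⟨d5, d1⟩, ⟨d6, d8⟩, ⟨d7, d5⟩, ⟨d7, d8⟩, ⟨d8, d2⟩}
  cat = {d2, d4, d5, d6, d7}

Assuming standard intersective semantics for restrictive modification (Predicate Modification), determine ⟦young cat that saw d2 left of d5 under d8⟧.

∅

⟦that saw d2⟧ = {x : ⟨x, d2⟩ ∈ ⟦saw⟧} = {d1, d2, d3, d4, d5, d6}
⟦left of d5⟧ = {x : ⟨x, d5⟩ ∈ ⟦left of⟧} = {d1, d3, d4, d5, d8}
⟦under d8⟧ = {x : ⟨x, d8⟩ ∈ ⟦under⟧} = {d1, d2, d4, d6, d7}
⟦cat⟧ = {d2, d4, d5, d6, d7}
… ∩ ⟦that saw d2⟧ = {d2, d4, d5, d6, d7} ∩ {d1, d2, d3, d4, d5, d6} = {d2, d4, d5, d6}
… ∩ ⟦left of d5⟧ = {d2, d4, d5, d6} ∩ {d1, d3, d4, d5, d8} = {d4, d5}
… ∩ ⟦under d8⟧ = {d4, d5} ∩ {d1, d2, d4, d6, d7} = {d4}
… ∩ ⟦young⟧ = {d4} ∩ {d3, d5, d6, d7} = ∅
So ⟦young cat that saw d2 left of d5 under d8⟧ = ∅.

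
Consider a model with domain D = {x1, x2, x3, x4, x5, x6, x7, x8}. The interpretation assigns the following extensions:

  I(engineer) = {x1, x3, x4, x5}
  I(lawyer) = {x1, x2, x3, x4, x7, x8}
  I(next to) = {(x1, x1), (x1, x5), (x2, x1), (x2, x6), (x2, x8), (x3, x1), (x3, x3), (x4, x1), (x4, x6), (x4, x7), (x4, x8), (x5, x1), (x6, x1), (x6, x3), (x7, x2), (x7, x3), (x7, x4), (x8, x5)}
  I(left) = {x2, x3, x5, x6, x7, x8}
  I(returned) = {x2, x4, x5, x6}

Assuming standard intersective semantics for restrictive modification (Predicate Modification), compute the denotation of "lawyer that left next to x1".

⟦that left⟧ = ⟦left⟧ = {x2, x3, x5, x6, x7, x8}
⟦next to x1⟧ = {x : ⟨x, x1⟩ ∈ ⟦next to⟧} = {x1, x2, x3, x4, x5, x6}
⟦lawyer⟧ = {x1, x2, x3, x4, x7, x8}
… ∩ ⟦that left⟧ = {x1, x2, x3, x4, x7, x8} ∩ {x2, x3, x5, x6, x7, x8} = {x2, x3, x7, x8}
… ∩ ⟦next to x1⟧ = {x2, x3, x7, x8} ∩ {x1, x2, x3, x4, x5, x6} = {x2, x3}
So ⟦lawyer that left next to x1⟧ = {x2, x3}.

{x2, x3}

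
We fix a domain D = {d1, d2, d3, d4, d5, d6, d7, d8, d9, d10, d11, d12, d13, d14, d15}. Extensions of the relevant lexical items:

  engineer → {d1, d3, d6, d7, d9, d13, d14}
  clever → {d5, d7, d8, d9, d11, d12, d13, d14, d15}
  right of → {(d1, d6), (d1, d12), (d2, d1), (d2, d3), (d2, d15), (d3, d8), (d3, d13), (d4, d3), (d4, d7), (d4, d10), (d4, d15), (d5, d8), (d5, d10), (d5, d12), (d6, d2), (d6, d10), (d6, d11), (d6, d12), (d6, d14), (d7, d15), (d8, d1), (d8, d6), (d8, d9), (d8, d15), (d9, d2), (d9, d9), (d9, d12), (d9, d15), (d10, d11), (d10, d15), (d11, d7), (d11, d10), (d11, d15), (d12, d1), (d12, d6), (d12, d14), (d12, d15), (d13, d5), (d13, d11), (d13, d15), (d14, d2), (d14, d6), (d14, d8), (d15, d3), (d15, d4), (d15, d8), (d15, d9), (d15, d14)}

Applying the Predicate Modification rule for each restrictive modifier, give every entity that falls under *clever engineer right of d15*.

⟦right of d15⟧ = {x : ⟨x, d15⟩ ∈ ⟦right of⟧} = {d2, d4, d7, d8, d9, d10, d11, d12, d13}
⟦engineer⟧ = {d1, d3, d6, d7, d9, d13, d14}
… ∩ ⟦right of d15⟧ = {d1, d3, d6, d7, d9, d13, d14} ∩ {d2, d4, d7, d8, d9, d10, d11, d12, d13} = {d7, d9, d13}
… ∩ ⟦clever⟧ = {d7, d9, d13} ∩ {d5, d7, d8, d9, d11, d12, d13, d14, d15} = {d7, d9, d13}
So ⟦clever engineer right of d15⟧ = {d7, d9, d13}.

{d7, d9, d13}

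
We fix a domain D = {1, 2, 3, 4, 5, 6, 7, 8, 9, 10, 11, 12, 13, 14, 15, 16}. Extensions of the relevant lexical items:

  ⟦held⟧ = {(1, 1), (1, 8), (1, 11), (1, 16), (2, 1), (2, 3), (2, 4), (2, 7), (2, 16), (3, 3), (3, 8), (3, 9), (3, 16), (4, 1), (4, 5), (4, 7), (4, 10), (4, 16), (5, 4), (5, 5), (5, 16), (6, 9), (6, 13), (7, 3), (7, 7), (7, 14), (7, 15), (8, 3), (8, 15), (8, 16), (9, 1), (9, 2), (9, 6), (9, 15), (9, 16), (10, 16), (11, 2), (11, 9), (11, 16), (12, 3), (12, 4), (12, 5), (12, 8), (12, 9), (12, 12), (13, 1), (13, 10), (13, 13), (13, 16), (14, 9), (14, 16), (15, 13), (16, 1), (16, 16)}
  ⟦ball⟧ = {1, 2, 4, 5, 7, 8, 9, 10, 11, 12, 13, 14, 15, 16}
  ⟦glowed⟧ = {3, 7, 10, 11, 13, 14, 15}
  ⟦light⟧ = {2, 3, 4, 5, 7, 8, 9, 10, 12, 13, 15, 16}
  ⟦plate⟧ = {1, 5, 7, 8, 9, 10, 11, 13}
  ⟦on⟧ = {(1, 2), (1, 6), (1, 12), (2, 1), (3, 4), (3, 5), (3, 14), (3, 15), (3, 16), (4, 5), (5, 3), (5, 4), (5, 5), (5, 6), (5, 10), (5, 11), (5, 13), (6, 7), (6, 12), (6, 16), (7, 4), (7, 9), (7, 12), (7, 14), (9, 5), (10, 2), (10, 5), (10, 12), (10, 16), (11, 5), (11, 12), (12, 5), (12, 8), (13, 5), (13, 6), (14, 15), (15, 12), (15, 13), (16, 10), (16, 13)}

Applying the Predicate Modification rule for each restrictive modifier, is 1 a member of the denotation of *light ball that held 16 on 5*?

⟦that held 16⟧ = {x : ⟨x, 16⟩ ∈ ⟦held⟧} = {1, 2, 3, 4, 5, 8, 9, 10, 11, 13, 14, 16}
⟦on 5⟧ = {x : ⟨x, 5⟩ ∈ ⟦on⟧} = {3, 4, 5, 9, 10, 11, 12, 13}
⟦ball⟧ = {1, 2, 4, 5, 7, 8, 9, 10, 11, 12, 13, 14, 15, 16}
… ∩ ⟦that held 16⟧ = {1, 2, 4, 5, 7, 8, 9, 10, 11, 12, 13, 14, 15, 16} ∩ {1, 2, 3, 4, 5, 8, 9, 10, 11, 13, 14, 16} = {1, 2, 4, 5, 8, 9, 10, 11, 13, 14, 16}
… ∩ ⟦on 5⟧ = {1, 2, 4, 5, 8, 9, 10, 11, 13, 14, 16} ∩ {3, 4, 5, 9, 10, 11, 12, 13} = {4, 5, 9, 10, 11, 13}
… ∩ ⟦light⟧ = {4, 5, 9, 10, 11, 13} ∩ {2, 3, 4, 5, 7, 8, 9, 10, 12, 13, 15, 16} = {4, 5, 9, 10, 13}
⟦light ball that held 16 on 5⟧ = {4, 5, 9, 10, 13}; 1 ∉ this set.

no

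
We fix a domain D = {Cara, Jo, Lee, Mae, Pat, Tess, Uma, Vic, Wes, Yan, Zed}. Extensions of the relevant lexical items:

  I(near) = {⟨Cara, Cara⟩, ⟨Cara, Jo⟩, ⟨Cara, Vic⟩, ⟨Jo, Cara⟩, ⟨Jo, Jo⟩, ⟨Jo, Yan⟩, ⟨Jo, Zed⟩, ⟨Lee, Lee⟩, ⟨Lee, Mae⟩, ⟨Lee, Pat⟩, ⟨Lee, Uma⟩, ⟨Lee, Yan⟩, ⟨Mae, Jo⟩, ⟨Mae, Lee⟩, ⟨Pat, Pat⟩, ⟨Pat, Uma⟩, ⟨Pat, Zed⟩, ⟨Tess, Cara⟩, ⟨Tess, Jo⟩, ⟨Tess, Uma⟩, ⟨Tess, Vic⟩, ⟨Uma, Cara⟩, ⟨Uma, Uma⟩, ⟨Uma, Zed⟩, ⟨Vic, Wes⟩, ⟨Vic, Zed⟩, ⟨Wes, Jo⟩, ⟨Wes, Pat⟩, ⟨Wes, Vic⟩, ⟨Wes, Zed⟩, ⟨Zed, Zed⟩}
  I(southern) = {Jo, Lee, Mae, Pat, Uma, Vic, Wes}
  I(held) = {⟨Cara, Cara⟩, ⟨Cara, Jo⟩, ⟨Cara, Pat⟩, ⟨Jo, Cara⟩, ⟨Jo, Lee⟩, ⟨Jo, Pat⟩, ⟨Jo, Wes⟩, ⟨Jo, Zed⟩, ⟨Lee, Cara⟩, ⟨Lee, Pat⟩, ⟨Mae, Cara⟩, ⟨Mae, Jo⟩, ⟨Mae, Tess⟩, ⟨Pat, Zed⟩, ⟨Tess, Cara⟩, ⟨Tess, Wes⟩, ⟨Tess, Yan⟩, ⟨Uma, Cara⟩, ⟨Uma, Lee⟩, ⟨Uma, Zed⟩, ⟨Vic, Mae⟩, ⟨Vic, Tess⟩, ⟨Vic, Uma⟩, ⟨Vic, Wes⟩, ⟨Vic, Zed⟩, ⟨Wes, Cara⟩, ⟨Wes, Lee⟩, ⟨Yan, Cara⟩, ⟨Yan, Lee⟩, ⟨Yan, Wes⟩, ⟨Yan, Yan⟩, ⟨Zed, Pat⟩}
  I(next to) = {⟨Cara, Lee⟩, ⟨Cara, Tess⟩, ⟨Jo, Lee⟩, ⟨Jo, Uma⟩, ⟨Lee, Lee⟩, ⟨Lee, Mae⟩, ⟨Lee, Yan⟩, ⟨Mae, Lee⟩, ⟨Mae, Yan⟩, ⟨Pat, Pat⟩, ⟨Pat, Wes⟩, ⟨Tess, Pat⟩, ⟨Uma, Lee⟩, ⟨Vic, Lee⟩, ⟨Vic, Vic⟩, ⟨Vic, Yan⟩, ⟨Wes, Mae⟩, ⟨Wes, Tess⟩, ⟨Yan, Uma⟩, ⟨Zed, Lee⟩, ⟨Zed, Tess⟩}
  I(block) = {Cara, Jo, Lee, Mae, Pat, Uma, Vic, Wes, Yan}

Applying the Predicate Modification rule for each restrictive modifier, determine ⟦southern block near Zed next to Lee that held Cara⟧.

⟦near Zed⟧ = {x : ⟨x, Zed⟩ ∈ ⟦near⟧} = {Jo, Pat, Uma, Vic, Wes, Zed}
⟦next to Lee⟧ = {x : ⟨x, Lee⟩ ∈ ⟦next to⟧} = {Cara, Jo, Lee, Mae, Uma, Vic, Zed}
⟦that held Cara⟧ = {x : ⟨x, Cara⟩ ∈ ⟦held⟧} = {Cara, Jo, Lee, Mae, Tess, Uma, Wes, Yan}
⟦block⟧ = {Cara, Jo, Lee, Mae, Pat, Uma, Vic, Wes, Yan}
… ∩ ⟦near Zed⟧ = {Cara, Jo, Lee, Mae, Pat, Uma, Vic, Wes, Yan} ∩ {Jo, Pat, Uma, Vic, Wes, Zed} = {Jo, Pat, Uma, Vic, Wes}
… ∩ ⟦next to Lee⟧ = {Jo, Pat, Uma, Vic, Wes} ∩ {Cara, Jo, Lee, Mae, Uma, Vic, Zed} = {Jo, Uma, Vic}
… ∩ ⟦that held Cara⟧ = {Jo, Uma, Vic} ∩ {Cara, Jo, Lee, Mae, Tess, Uma, Wes, Yan} = {Jo, Uma}
… ∩ ⟦southern⟧ = {Jo, Uma} ∩ {Jo, Lee, Mae, Pat, Uma, Vic, Wes} = {Jo, Uma}
So ⟦southern block near Zed next to Lee that held Cara⟧ = {Jo, Uma}.

{Jo, Uma}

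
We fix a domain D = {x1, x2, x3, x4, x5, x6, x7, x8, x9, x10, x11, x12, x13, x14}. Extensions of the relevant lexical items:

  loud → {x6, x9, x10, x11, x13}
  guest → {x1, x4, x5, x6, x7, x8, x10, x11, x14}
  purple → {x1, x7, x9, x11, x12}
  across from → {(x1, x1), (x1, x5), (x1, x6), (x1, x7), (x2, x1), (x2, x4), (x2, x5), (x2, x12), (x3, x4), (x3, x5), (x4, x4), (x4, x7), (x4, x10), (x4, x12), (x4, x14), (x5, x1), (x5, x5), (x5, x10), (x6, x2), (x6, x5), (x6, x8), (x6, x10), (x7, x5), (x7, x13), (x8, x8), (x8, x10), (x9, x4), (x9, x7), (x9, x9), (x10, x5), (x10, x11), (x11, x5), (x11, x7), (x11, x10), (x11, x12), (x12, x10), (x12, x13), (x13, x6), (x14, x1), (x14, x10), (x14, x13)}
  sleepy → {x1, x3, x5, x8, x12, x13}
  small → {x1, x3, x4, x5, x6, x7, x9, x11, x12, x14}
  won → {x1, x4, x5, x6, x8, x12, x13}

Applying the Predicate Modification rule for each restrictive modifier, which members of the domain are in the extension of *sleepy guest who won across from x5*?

{x1, x5}

⟦who won⟧ = ⟦won⟧ = {x1, x4, x5, x6, x8, x12, x13}
⟦across from x5⟧ = {x : ⟨x, x5⟩ ∈ ⟦across from⟧} = {x1, x2, x3, x5, x6, x7, x10, x11}
⟦guest⟧ = {x1, x4, x5, x6, x7, x8, x10, x11, x14}
… ∩ ⟦who won⟧ = {x1, x4, x5, x6, x7, x8, x10, x11, x14} ∩ {x1, x4, x5, x6, x8, x12, x13} = {x1, x4, x5, x6, x8}
… ∩ ⟦across from x5⟧ = {x1, x4, x5, x6, x8} ∩ {x1, x2, x3, x5, x6, x7, x10, x11} = {x1, x5, x6}
… ∩ ⟦sleepy⟧ = {x1, x5, x6} ∩ {x1, x3, x5, x8, x12, x13} = {x1, x5}
So ⟦sleepy guest who won across from x5⟧ = {x1, x5}.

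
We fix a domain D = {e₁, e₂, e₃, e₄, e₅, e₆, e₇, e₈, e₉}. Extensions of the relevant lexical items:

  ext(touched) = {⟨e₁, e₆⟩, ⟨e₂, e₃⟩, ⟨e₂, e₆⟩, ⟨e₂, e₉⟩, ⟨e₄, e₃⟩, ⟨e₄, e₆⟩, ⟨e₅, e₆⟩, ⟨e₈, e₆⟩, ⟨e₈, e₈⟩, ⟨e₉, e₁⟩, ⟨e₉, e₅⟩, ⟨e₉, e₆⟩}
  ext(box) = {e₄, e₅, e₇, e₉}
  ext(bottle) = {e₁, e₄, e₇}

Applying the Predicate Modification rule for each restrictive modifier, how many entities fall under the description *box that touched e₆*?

⟦that touched e₆⟧ = {x : ⟨x, e₆⟩ ∈ ⟦touched⟧} = {e₁, e₂, e₄, e₅, e₈, e₉}
⟦box⟧ = {e₄, e₅, e₇, e₉}
… ∩ ⟦that touched e₆⟧ = {e₄, e₅, e₇, e₉} ∩ {e₁, e₂, e₄, e₅, e₈, e₉} = {e₄, e₅, e₉}
⟦box that touched e₆⟧ = {e₄, e₅, e₉}, so the cardinality is 3.

3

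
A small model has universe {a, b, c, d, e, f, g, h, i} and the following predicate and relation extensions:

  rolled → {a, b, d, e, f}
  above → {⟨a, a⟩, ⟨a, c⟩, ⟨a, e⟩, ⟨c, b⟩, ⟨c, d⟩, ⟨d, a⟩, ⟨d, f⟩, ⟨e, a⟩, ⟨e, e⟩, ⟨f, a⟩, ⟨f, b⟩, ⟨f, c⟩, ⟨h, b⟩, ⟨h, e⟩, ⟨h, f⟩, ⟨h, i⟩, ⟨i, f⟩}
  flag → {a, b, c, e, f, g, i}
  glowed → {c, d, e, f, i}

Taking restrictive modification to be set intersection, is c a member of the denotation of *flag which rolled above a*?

no

⟦which rolled⟧ = ⟦rolled⟧ = {a, b, d, e, f}
⟦above a⟧ = {x : ⟨x, a⟩ ∈ ⟦above⟧} = {a, d, e, f}
⟦flag⟧ = {a, b, c, e, f, g, i}
… ∩ ⟦which rolled⟧ = {a, b, c, e, f, g, i} ∩ {a, b, d, e, f} = {a, b, e, f}
… ∩ ⟦above a⟧ = {a, b, e, f} ∩ {a, d, e, f} = {a, e, f}
⟦flag which rolled above a⟧ = {a, e, f}; c ∉ this set.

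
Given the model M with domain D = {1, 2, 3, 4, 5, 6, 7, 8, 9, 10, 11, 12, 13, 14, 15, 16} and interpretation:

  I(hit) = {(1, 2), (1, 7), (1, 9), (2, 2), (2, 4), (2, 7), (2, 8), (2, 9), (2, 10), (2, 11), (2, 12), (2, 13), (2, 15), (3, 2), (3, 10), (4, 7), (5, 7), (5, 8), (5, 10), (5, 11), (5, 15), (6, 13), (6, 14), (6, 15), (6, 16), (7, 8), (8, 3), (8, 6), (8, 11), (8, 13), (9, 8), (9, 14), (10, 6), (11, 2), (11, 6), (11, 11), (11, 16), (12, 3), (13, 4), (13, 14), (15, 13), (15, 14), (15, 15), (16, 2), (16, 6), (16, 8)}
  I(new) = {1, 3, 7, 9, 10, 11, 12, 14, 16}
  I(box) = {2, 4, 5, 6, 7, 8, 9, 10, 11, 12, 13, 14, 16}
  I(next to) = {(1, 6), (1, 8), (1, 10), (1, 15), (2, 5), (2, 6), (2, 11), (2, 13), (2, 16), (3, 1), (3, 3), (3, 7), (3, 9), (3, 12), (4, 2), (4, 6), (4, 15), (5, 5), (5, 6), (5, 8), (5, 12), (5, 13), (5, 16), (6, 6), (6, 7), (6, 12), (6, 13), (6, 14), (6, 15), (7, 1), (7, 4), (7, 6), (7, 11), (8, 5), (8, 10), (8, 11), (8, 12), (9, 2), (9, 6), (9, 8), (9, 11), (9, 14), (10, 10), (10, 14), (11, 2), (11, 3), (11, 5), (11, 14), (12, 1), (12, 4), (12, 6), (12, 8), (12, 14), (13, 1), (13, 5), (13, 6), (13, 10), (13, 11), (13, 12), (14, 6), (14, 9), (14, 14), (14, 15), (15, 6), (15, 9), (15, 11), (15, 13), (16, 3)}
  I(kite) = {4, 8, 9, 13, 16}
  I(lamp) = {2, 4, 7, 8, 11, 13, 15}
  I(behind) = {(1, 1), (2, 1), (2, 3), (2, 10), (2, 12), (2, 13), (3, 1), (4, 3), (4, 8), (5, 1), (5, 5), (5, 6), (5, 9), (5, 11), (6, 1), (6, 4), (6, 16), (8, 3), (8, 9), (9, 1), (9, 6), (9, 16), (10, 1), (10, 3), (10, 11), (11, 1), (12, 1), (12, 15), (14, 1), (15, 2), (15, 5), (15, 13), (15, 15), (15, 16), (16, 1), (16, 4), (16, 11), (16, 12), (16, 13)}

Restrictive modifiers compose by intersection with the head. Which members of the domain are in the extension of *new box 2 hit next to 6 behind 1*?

{9, 12}

⟦2 hit⟧ = {x : ⟨2, x⟩ ∈ ⟦hit⟧} = {2, 4, 7, 8, 9, 10, 11, 12, 13, 15}
⟦next to 6⟧ = {x : ⟨x, 6⟩ ∈ ⟦next to⟧} = {1, 2, 4, 5, 6, 7, 9, 12, 13, 14, 15}
⟦behind 1⟧ = {x : ⟨x, 1⟩ ∈ ⟦behind⟧} = {1, 2, 3, 5, 6, 9, 10, 11, 12, 14, 16}
⟦box⟧ = {2, 4, 5, 6, 7, 8, 9, 10, 11, 12, 13, 14, 16}
… ∩ ⟦2 hit⟧ = {2, 4, 5, 6, 7, 8, 9, 10, 11, 12, 13, 14, 16} ∩ {2, 4, 7, 8, 9, 10, 11, 12, 13, 15} = {2, 4, 7, 8, 9, 10, 11, 12, 13}
… ∩ ⟦next to 6⟧ = {2, 4, 7, 8, 9, 10, 11, 12, 13} ∩ {1, 2, 4, 5, 6, 7, 9, 12, 13, 14, 15} = {2, 4, 7, 9, 12, 13}
… ∩ ⟦behind 1⟧ = {2, 4, 7, 9, 12, 13} ∩ {1, 2, 3, 5, 6, 9, 10, 11, 12, 14, 16} = {2, 9, 12}
… ∩ ⟦new⟧ = {2, 9, 12} ∩ {1, 3, 7, 9, 10, 11, 12, 14, 16} = {9, 12}
So ⟦new box 2 hit next to 6 behind 1⟧ = {9, 12}.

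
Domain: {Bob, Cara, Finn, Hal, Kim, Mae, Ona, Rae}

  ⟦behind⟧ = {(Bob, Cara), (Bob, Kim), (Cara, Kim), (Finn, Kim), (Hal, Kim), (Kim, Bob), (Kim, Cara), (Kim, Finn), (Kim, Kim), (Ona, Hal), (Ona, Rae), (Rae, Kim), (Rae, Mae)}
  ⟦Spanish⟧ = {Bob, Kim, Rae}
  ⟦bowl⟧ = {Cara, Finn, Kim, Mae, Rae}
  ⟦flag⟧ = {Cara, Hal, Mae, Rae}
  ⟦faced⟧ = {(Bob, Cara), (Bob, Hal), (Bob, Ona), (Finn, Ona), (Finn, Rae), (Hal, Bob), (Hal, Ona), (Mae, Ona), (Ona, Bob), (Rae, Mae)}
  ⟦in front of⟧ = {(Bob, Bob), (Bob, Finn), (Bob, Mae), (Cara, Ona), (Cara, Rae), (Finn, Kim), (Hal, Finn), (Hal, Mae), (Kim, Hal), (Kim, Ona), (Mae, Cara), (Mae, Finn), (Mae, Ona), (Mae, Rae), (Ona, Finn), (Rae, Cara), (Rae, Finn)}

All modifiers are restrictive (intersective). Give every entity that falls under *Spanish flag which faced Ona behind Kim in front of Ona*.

{}

⟦which faced Ona⟧ = {x : ⟨x, Ona⟩ ∈ ⟦faced⟧} = {Bob, Finn, Hal, Mae}
⟦behind Kim⟧ = {x : ⟨x, Kim⟩ ∈ ⟦behind⟧} = {Bob, Cara, Finn, Hal, Kim, Rae}
⟦in front of Ona⟧ = {x : ⟨x, Ona⟩ ∈ ⟦in front of⟧} = {Cara, Kim, Mae}
⟦flag⟧ = {Cara, Hal, Mae, Rae}
… ∩ ⟦which faced Ona⟧ = {Cara, Hal, Mae, Rae} ∩ {Bob, Finn, Hal, Mae} = {Hal, Mae}
… ∩ ⟦behind Kim⟧ = {Hal, Mae} ∩ {Bob, Cara, Finn, Hal, Kim, Rae} = {Hal}
… ∩ ⟦in front of Ona⟧ = {Hal} ∩ {Cara, Kim, Mae} = ∅
… ∩ ⟦Spanish⟧ = ∅ ∩ {Bob, Kim, Rae} = ∅
So ⟦Spanish flag which faced Ona behind Kim in front of Ona⟧ = {}.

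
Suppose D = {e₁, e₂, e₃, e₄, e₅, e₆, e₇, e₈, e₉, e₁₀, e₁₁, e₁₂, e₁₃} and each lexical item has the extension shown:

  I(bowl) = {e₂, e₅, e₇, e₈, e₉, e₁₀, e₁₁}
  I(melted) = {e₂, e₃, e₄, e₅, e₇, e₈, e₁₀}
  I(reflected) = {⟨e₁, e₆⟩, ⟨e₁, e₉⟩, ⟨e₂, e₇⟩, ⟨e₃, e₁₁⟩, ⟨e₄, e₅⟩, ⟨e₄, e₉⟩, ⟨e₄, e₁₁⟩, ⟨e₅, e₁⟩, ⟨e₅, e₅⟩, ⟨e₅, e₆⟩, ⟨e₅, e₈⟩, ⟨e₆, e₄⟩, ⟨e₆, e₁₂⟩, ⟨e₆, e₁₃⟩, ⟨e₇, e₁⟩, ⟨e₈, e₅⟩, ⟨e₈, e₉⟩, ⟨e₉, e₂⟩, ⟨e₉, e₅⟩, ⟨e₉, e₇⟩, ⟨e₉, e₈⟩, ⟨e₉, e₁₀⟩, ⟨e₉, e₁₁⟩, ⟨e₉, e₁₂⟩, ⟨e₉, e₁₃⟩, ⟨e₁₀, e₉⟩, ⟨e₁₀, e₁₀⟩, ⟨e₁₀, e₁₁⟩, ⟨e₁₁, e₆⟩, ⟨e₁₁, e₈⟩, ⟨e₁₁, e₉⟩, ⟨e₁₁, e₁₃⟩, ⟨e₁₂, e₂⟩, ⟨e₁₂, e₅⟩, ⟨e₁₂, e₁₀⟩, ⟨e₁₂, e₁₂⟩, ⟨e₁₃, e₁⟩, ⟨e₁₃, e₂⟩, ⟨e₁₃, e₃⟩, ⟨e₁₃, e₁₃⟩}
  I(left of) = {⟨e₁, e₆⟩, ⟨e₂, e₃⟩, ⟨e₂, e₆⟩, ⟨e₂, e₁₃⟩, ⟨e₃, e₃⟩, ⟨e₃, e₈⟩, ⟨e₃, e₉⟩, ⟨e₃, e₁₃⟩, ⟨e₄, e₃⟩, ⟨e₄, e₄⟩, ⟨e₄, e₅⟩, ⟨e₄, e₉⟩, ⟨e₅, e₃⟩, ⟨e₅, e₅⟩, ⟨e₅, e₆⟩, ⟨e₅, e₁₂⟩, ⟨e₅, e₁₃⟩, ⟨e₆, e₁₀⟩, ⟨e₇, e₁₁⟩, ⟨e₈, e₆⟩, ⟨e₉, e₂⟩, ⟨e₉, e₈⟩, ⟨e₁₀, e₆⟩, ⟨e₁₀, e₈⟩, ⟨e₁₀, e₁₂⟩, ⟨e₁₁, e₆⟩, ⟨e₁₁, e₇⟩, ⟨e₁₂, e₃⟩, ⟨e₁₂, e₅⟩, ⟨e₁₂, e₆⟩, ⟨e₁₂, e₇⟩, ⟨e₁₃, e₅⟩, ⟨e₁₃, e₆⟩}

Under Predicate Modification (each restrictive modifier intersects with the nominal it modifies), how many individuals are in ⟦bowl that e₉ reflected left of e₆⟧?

5

⟦that e₉ reflected⟧ = {x : ⟨e₉, x⟩ ∈ ⟦reflected⟧} = {e₂, e₅, e₇, e₈, e₁₀, e₁₁, e₁₂, e₁₃}
⟦left of e₆⟧ = {x : ⟨x, e₆⟩ ∈ ⟦left of⟧} = {e₁, e₂, e₅, e₈, e₁₀, e₁₁, e₁₂, e₁₃}
⟦bowl⟧ = {e₂, e₅, e₇, e₈, e₉, e₁₀, e₁₁}
… ∩ ⟦that e₉ reflected⟧ = {e₂, e₅, e₇, e₈, e₉, e₁₀, e₁₁} ∩ {e₂, e₅, e₇, e₈, e₁₀, e₁₁, e₁₂, e₁₃} = {e₂, e₅, e₇, e₈, e₁₀, e₁₁}
… ∩ ⟦left of e₆⟧ = {e₂, e₅, e₇, e₈, e₁₀, e₁₁} ∩ {e₁, e₂, e₅, e₈, e₁₀, e₁₁, e₁₂, e₁₃} = {e₂, e₅, e₈, e₁₀, e₁₁}
⟦bowl that e₉ reflected left of e₆⟧ = {e₂, e₅, e₈, e₁₀, e₁₁}, so the cardinality is 5.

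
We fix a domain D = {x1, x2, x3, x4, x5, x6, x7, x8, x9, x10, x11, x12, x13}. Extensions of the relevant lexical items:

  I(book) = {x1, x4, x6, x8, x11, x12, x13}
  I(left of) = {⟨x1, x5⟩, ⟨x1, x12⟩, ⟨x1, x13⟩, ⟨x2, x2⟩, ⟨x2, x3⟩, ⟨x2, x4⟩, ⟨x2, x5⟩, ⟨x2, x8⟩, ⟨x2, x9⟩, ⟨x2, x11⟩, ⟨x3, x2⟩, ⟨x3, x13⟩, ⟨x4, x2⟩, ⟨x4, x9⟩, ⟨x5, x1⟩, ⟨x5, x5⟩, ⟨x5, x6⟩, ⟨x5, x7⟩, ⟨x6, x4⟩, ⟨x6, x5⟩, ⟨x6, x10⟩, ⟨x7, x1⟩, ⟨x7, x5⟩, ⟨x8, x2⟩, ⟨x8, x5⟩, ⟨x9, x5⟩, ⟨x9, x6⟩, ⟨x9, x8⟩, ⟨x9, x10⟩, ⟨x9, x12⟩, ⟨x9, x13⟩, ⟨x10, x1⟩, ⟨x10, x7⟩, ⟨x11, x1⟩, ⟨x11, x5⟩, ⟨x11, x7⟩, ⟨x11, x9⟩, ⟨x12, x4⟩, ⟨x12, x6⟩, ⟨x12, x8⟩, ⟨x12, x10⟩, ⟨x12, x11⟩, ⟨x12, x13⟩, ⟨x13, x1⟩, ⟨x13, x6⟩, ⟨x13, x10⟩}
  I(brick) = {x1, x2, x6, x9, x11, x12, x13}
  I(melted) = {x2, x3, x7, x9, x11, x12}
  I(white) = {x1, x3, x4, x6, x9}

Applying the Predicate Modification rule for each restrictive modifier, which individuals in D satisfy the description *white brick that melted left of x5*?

{x9}

⟦that melted⟧ = ⟦melted⟧ = {x2, x3, x7, x9, x11, x12}
⟦left of x5⟧ = {x : ⟨x, x5⟩ ∈ ⟦left of⟧} = {x1, x2, x5, x6, x7, x8, x9, x11}
⟦brick⟧ = {x1, x2, x6, x9, x11, x12, x13}
… ∩ ⟦that melted⟧ = {x1, x2, x6, x9, x11, x12, x13} ∩ {x2, x3, x7, x9, x11, x12} = {x2, x9, x11, x12}
… ∩ ⟦left of x5⟧ = {x2, x9, x11, x12} ∩ {x1, x2, x5, x6, x7, x8, x9, x11} = {x2, x9, x11}
… ∩ ⟦white⟧ = {x2, x9, x11} ∩ {x1, x3, x4, x6, x9} = {x9}
So ⟦white brick that melted left of x5⟧ = {x9}.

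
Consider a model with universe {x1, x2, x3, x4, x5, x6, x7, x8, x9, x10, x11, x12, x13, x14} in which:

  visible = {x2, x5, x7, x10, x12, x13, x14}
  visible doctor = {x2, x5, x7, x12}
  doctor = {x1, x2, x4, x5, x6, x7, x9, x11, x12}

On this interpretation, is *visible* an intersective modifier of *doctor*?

⟦visible⟧ ∩ ⟦doctor⟧ = {x2, x5, x7, x10, x12, x13, x14} ∩ {x1, x2, x4, x5, x6, x7, x9, x11, x12} = {x2, x5, x7, x12}
Observed ⟦visible doctor⟧ = {x2, x5, x7, x12}.
These coincide, so the modifier is intersective here.

yes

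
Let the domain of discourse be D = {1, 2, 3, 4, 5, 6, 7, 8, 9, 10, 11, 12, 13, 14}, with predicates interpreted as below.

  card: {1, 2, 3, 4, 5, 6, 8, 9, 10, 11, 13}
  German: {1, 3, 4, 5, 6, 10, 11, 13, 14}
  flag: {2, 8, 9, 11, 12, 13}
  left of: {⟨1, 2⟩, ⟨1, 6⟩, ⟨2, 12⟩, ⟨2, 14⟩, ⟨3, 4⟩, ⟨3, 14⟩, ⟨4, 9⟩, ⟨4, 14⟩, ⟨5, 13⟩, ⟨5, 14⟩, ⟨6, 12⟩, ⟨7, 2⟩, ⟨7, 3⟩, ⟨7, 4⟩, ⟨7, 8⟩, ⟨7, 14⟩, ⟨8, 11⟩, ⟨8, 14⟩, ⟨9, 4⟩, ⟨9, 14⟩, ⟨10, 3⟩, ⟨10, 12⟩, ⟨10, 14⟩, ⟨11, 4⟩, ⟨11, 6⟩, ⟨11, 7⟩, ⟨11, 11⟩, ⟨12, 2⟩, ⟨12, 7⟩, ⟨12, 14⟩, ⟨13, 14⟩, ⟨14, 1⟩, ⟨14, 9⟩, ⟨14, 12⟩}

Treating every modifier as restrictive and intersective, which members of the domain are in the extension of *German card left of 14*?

{3, 4, 5, 10, 13}

⟦left of 14⟧ = {x : ⟨x, 14⟩ ∈ ⟦left of⟧} = {2, 3, 4, 5, 7, 8, 9, 10, 12, 13}
⟦card⟧ = {1, 2, 3, 4, 5, 6, 8, 9, 10, 11, 13}
… ∩ ⟦left of 14⟧ = {1, 2, 3, 4, 5, 6, 8, 9, 10, 11, 13} ∩ {2, 3, 4, 5, 7, 8, 9, 10, 12, 13} = {2, 3, 4, 5, 8, 9, 10, 13}
… ∩ ⟦German⟧ = {2, 3, 4, 5, 8, 9, 10, 13} ∩ {1, 3, 4, 5, 6, 10, 11, 13, 14} = {3, 4, 5, 10, 13}
So ⟦German card left of 14⟧ = {3, 4, 5, 10, 13}.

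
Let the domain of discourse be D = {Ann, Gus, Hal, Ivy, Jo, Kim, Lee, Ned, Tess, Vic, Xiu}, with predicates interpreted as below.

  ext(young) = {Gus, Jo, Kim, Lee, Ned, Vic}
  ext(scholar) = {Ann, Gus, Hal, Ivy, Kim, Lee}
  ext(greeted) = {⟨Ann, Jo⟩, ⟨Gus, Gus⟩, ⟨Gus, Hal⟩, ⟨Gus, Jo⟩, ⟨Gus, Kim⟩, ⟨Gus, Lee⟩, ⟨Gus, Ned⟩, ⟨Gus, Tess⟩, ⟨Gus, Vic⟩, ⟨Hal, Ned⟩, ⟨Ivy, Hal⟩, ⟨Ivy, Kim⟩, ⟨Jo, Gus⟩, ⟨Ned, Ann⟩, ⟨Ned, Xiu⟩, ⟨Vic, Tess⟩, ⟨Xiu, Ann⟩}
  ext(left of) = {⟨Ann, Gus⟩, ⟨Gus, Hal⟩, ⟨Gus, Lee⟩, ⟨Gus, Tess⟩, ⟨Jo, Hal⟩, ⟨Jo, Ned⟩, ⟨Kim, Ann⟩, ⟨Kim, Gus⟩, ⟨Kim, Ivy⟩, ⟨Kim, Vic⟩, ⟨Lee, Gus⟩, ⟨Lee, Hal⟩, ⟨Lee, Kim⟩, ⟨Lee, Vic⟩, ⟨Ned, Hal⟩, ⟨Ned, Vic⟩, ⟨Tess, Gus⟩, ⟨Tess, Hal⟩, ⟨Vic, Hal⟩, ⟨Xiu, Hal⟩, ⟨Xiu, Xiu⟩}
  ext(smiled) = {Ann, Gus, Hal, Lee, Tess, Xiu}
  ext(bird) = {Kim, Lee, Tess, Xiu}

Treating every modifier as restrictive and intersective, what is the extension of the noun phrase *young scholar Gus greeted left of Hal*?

⟦Gus greeted⟧ = {x : ⟨Gus, x⟩ ∈ ⟦greeted⟧} = {Gus, Hal, Jo, Kim, Lee, Ned, Tess, Vic}
⟦left of Hal⟧ = {x : ⟨x, Hal⟩ ∈ ⟦left of⟧} = {Gus, Jo, Lee, Ned, Tess, Vic, Xiu}
⟦scholar⟧ = {Ann, Gus, Hal, Ivy, Kim, Lee}
… ∩ ⟦Gus greeted⟧ = {Ann, Gus, Hal, Ivy, Kim, Lee} ∩ {Gus, Hal, Jo, Kim, Lee, Ned, Tess, Vic} = {Gus, Hal, Kim, Lee}
… ∩ ⟦left of Hal⟧ = {Gus, Hal, Kim, Lee} ∩ {Gus, Jo, Lee, Ned, Tess, Vic, Xiu} = {Gus, Lee}
… ∩ ⟦young⟧ = {Gus, Lee} ∩ {Gus, Jo, Kim, Lee, Ned, Vic} = {Gus, Lee}
So ⟦young scholar Gus greeted left of Hal⟧ = {Gus, Lee}.

{Gus, Lee}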